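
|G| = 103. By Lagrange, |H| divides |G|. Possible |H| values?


Lagrange's theorem: |H| divides |G|
|G| = 103
Divisors of 103: 1, 103

Possible subgroup orders: {1, 103}


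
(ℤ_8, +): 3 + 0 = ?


Operation: addition mod 8
3 + 0 = (a + b) mod 8 with a = 3, b = 0

3 + 0 = 3


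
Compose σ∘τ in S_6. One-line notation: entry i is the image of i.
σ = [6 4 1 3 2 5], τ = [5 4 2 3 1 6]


σ∘τ: apply τ first, then σ
1 →τ 5 →σ 2
2 →τ 4 →σ 3
3 →τ 2 →σ 4
4 →τ 3 →σ 1
5 →τ 1 →σ 6
6 →τ 6 →σ 5

σ∘τ = [2 3 4 1 6 5]


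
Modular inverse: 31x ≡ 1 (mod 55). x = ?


Use the extended Euclidean algorithm to write 1 = 31·s + 55·t; then s mod 55 is the inverse.
Euclidean algorithm:
  31 = 0·55 + 31
  55 = 1·31 + 24
  31 = 1·24 + 7
  24 = 3·7 + 3
  7 = 2·3 + 1
  3 = 3·1 + 0
gcd(31,55) = 1
Back-substitution gives: 31·(16) + 55·(-9) = 1
So 31⁻¹ ≡ 16 ≡ 16 (mod 55)
Check: 31 × 16 = 496 ≡ 1 (mod 55) ✓

31⁻¹ ≡ 16 (mod 55)


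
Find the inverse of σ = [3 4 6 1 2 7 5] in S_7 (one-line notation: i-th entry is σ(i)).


To find σ⁻¹, swap domain and range:
σ(1) = 3 → σ⁻¹(3) = 1
σ(2) = 4 → σ⁻¹(4) = 2
σ(3) = 6 → σ⁻¹(6) = 3
σ(4) = 1 → σ⁻¹(1) = 4
σ(5) = 2 → σ⁻¹(2) = 5
σ(6) = 7 → σ⁻¹(7) = 6
σ(7) = 5 → σ⁻¹(5) = 7

σ⁻¹ = [4 5 1 2 7 3 6]


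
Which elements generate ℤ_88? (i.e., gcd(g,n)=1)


g generates ℤ_n iff gcd(g,n) = 1
Prime factors of 88: 2, 11
Generators are g ∈ {1,...,87} not divisible by any of these primes.
Generators: {1, 3, 5, 7, 9, 13, 15, 17, 19, 21, 23, 25, 27, 29, 31, 35, 37, 39, 41, 43, 45, 47, 49, 51, 53, 57, 59, 61, 63, 65, 67, 69, 71, 73, 75, 79, 81, 83, 85, 87}
Number of generators = φ(88) = 40

Generators of ℤ_88 = {1, 3, 5, 7, 9, 13, 15, 17, 19, 21, 23, 25, 27, 29, 31, 35, 37, 39, 41, 43, 45, 47, 49, 51, 53, 57, 59, 61, 63, 65, 67, 69, 71, 73, 75, 79, 81, 83, 85, 87}


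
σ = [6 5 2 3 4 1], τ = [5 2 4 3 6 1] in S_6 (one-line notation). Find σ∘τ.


σ∘τ: apply τ first, then σ
1 →τ 5 →σ 4
2 →τ 2 →σ 5
3 →τ 4 →σ 3
4 →τ 3 →σ 2
5 →τ 6 →σ 1
6 →τ 1 →σ 6

σ∘τ = [4 5 3 2 1 6]


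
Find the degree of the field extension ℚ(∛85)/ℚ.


∛85 has minimal polynomial x³ - 85 (irreducible over ℚ since 85 is not a perfect cube)

[ℚ(∛85)/ℚ] = 3


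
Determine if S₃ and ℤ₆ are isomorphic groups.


Comparing S₃ and ℤ₆:
S₃ is non-abelian, ℤ₆ is abelian

No, S₃ ≇ ℤ₆


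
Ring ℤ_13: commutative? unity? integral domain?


ℤ_13 is a commutative ring with unity 1; 13 is prime, so ℤ_13 is a field (hence an integral domain)
Commutative: Yes
Integral domain: Yes
Has unity: Yes

ℤ_13: Commutative=Yes, Unity=Yes


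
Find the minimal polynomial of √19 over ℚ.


√19 satisfies x² - 19 = 0, irreducible over ℚ since 19 is squarefree

Minimal polynomial: x² - 19


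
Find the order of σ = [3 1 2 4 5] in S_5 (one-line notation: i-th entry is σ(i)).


Cycle decomposition: (1 3 2)
Cycle lengths: 3
Order = lcm(3) = 3

ord(σ) = 3


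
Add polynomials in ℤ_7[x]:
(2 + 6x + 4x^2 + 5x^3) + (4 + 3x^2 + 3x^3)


Add coefficients mod 7:
x^0: 2 + 4 = 6 (mod 7)
x^1: 6 + 0 = 6 (mod 7)
x^2: 4 + 3 = 0 (mod 7)
x^3: 5 + 3 = 1 (mod 7)
Result: 6 + 6x + x^3

f + g = 6 + 6x + x^3


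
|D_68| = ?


|D_n| = 2n (n rotations and n reflections)
|D_68| = 2×68 = 136

|D_68| = 136


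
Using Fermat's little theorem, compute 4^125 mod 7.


Fermat's little theorem: if p is prime and gcd(a,p)=1, then a^(p-1) ≡ 1 (mod p)
p = 7 is prime, gcd(4,7) = 1
Reduce exponent: 125 mod 6 = 5
So 4^125 ≡ 4^5 (mod 7)
4^5 mod 7 = 2

4^125 ≡ 2 (mod 7)


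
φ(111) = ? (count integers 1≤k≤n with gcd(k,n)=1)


Factor n: 111 = 3 × 37
φ(n) = n · ∏(1 - 1/p) over distinct primes p | n
φ(111) = 111 · (1 - 1/3) · (1 - 1/37) = 72

φ(111) = 72


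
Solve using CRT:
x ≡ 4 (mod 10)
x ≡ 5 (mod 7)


m₁ = 10, m₂ = 7, gcd = 1, so CRT applies. M = m₁·m₂ = 70
Let M₁ = M/m₁ = 7, M₂ = M/m₂ = 10
Find y₁ ≡ M₁⁻¹ (mod m₁): 7⁻¹ ≡ 3 (mod 10)
Find y₂ ≡ M₂⁻¹ (mod m₂): 10⁻¹ ≡ 5 (mod 7)
x = a₁·M₁·y₁ + a₂·M₂·y₂ = 4·7·3 + 5·10·5 = 334
Reduce mod 70: x ≡ 54
Check: 54 mod 10 = 4 ✓, 54 mod 7 = 5 ✓

x ≡ 54 (mod 70)


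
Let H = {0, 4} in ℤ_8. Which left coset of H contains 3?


3 + H = {3 + h (mod 8) : h ∈ H}
3+0=3, 3+4=7

3 + H = {3, 7}


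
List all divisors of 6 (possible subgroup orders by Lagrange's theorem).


Lagrange's theorem: |H| divides |G|
|G| = 6
Divisors of 6: 1, 2, 3, 6

Possible subgroup orders: {1, 2, 3, 6}


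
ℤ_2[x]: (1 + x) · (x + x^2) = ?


Expand and collect like terms; reduce coefficients mod 2:
x^0: 1·0 = 0 ≡ 0 (mod 2)
x^1: 1·1 + 1·0 = 1 ≡ 1 (mod 2)
x^2: 1·1 + 1·1 = 2 ≡ 0 (mod 2)
x^3: 1·1 = 1 ≡ 1 (mod 2)
Result: x + x^3

f · g = x + x^3


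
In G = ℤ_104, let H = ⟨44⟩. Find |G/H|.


|⟨44⟩| = n / gcd(44, 104) = 104 / 4 = 26
H is normal (ℤ_104 is abelian).
|G/H| = |G| / |H| = 104 / 26 = 4

|G/H| = 4


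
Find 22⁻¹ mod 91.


Use the extended Euclidean algorithm to write 1 = 22·s + 91·t; then s mod 91 is the inverse.
Euclidean algorithm:
  22 = 0·91 + 22
  91 = 4·22 + 3
  22 = 7·3 + 1
  3 = 3·1 + 0
gcd(22,91) = 1
Back-substitution gives: 22·(29) + 91·(-7) = 1
So 22⁻¹ ≡ 29 ≡ 29 (mod 91)
Check: 22 × 29 = 638 ≡ 1 (mod 91) ✓

22⁻¹ ≡ 29 (mod 91)


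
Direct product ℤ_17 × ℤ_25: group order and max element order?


|ℤ_17 × ℤ_25| = 17 × 25 = 425
Max element order = lcm(17,25) = 425
Cyclic? Yes (gcd=1)

|ℤ_17×ℤ_25| = 425, max element order = 425


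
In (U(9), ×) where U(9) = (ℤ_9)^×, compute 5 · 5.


Operation: multiplication mod 9
5 · 5 = (a × b) mod 9 with a = 5, b = 5

5 · 5 = 7


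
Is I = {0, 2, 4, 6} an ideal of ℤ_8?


Check ideal conditions for I = {0, 2, 4, 6} in ℤ_8:
(1) I is an additive subgroup? Yes
(2) For r ∈ ℤ_8 and a ∈ I: r·a ∈ I? Yes

Yes, I is an ideal of ℤ_8


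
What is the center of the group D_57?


Z(G) = {g ∈ G | gx = xg for all x ∈ G}
For odd n, Z(D_n) = {e}: no nontrivial rotation commutes with all reflections

Z(D_57) = {e}


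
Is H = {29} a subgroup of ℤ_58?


Subgroup test for H = {29} in (ℤ_58, +):
(1) 0 ∈ H? No
(2) Closure: for all a,b ∈ H, (a+b) mod 58 ∈ H? No  [counterexample: 29 + 29 = 0 ∉ H]
(3) Inverses: for all a ∈ H, -a mod 58 ∈ H? Yes

No, H is not a subgroup of ℤ_58


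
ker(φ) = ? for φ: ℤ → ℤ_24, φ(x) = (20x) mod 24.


Kernel = preimage of identity
ker(φ) = {x ∈ ℤ : 20x ≡ 0 (mod 24)}. gcd(20,24) = 4, so 20x ≡ 0 (mod 24) ⟺ x ≡ 0 (mod 24/4 = 6). Hence ker(φ) = 6ℤ

ker(φ) = 6ℤ


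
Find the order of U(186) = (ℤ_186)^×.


U(n) is the group of units mod n; |U(n)| = φ(n)
|U(186)| = φ(186) = 60

|U(186) = (ℤ_186)^×| = 60


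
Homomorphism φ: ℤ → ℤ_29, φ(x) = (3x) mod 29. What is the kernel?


Kernel = preimage of identity
ker(φ) = {x ∈ ℤ : 3x ≡ 0 (mod 29)}. gcd(3,29) = 1, so 3x ≡ 0 (mod 29) ⟺ x ≡ 0 (mod 29/1 = 29). Hence ker(φ) = 29ℤ

ker(φ) = 29ℤ


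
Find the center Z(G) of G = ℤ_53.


Z(G) = {g ∈ G | gx = xg for all x ∈ G}
ℤ_53 is abelian, so Z(G) = G

Z(ℤ_53) = ℤ_53


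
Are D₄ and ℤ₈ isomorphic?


Comparing D₄ and ℤ₈:
D₄ is non-abelian, ℤ₈ is abelian

No, D₄ ≇ ℤ₈


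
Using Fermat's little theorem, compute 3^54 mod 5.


Fermat's little theorem: if p is prime and gcd(a,p)=1, then a^(p-1) ≡ 1 (mod p)
p = 5 is prime, gcd(3,5) = 1
Reduce exponent: 54 mod 4 = 2
So 3^54 ≡ 3^2 (mod 5)
3^2 mod 5 = 4

3^54 ≡ 4 (mod 5)


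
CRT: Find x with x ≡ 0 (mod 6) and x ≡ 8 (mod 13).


m₁ = 6, m₂ = 13, gcd = 1, so CRT applies. M = m₁·m₂ = 78
Let M₁ = M/m₁ = 13, M₂ = M/m₂ = 6
Find y₁ ≡ M₁⁻¹ (mod m₁): 13⁻¹ ≡ 1 (mod 6)
Find y₂ ≡ M₂⁻¹ (mod m₂): 6⁻¹ ≡ 11 (mod 13)
x = a₁·M₁·y₁ + a₂·M₂·y₂ = 0·13·1 + 8·6·11 = 528
Reduce mod 78: x ≡ 60
Check: 60 mod 6 = 0 ✓, 60 mod 13 = 8 ✓

x ≡ 60 (mod 78)


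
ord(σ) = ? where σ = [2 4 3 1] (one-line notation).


Cycle decomposition: (1 2 4)
Cycle lengths: 3
Order = lcm(3) = 3

ord(σ) = 3


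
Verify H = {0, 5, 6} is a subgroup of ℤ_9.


Subgroup test for H = {0, 5, 6} in (ℤ_9, +):
(1) 0 ∈ H? Yes
(2) Closure: for all a,b ∈ H, (a+b) mod 9 ∈ H? No  [counterexample: 5 + 5 = 1 ∉ H]
(3) Inverses: for all a ∈ H, -a mod 9 ∈ H? No

No, H is not a subgroup of ℤ_9


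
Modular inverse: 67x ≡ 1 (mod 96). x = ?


Use the extended Euclidean algorithm to write 1 = 67·s + 96·t; then s mod 96 is the inverse.
Euclidean algorithm:
  67 = 0·96 + 67
  96 = 1·67 + 29
  67 = 2·29 + 9
  29 = 3·9 + 2
  9 = 4·2 + 1
  2 = 2·1 + 0
gcd(67,96) = 1
Back-substitution gives: 67·(43) + 96·(-30) = 1
So 67⁻¹ ≡ 43 ≡ 43 (mod 96)
Check: 67 × 43 = 2881 ≡ 1 (mod 96) ✓

67⁻¹ ≡ 43 (mod 96)


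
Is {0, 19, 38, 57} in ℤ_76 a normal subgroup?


H = {0, 19, 38, 57} in ℤ_76
ℤ_76 is abelian; every subgroup of an abelian group is normal

Yes, normal subgroup


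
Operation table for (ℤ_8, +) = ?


Elements: {0, 1, 2, 3, 4, 5, 6, 7}
Operation: addition mod 8
Entry (a, b) = (a + b) mod 8

Cayley table:
  | 0 | 1 | 2 | 3 | 4 | 5 | 6 | 7
0 | 0 | 1 | 2 | 3 | 4 | 5 | 6 | 7
1 | 1 | 2 | 3 | 4 | 5 | 6 | 7 | 0
2 | 2 | 3 | 4 | 5 | 6 | 7 | 0 | 1
3 | 3 | 4 | 5 | 6 | 7 | 0 | 1 | 2
4 | 4 | 5 | 6 | 7 | 0 | 1 | 2 | 3
5 | 5 | 6 | 7 | 0 | 1 | 2 | 3 | 4
6 | 6 | 7 | 0 | 1 | 2 | 3 | 4 | 5
7 | 7 | 0 | 1 | 2 | 3 | 4 | 5 | 6


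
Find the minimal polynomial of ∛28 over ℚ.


∛28 satisfies x³ - 28 = 0, irreducible over ℚ (no rational root; 28 is not a perfect cube)

Minimal polynomial: x³ - 28


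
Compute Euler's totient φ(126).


Factor n: 126 = 2 × 3^2 × 7
φ(n) = n · ∏(1 - 1/p) over distinct primes p | n
φ(126) = 126 · (1 - 1/2) · (1 - 1/3) · (1 - 1/7) = 36

φ(126) = 36


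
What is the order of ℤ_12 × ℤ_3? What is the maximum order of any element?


|ℤ_12 × ℤ_3| = 12 × 3 = 36
Max element order = lcm(12,3) = 12
Cyclic? No (gcd=3)

|ℤ_12×ℤ_3| = 36, max element order = 12


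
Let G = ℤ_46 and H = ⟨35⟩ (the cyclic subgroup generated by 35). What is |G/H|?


|⟨35⟩| = n / gcd(35, 46) = 46 / 1 = 46
H is normal (ℤ_46 is abelian).
|G/H| = |G| / |H| = 46 / 46 = 1

|G/H| = 1


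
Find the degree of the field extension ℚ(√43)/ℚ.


√43 has minimal polynomial x² - 43 (irreducible over ℚ since 43 is squarefree)

[ℚ(√43)/ℚ] = 2


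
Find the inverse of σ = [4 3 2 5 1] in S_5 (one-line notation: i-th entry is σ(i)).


To find σ⁻¹, swap domain and range:
σ(1) = 4 → σ⁻¹(4) = 1
σ(2) = 3 → σ⁻¹(3) = 2
σ(3) = 2 → σ⁻¹(2) = 3
σ(4) = 5 → σ⁻¹(5) = 4
σ(5) = 1 → σ⁻¹(1) = 5

σ⁻¹ = [5 3 2 1 4]


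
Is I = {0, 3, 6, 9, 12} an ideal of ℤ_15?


Check ideal conditions for I = {0, 3, 6, 9, 12} in ℤ_15:
(1) I is an additive subgroup? Yes
(2) For r ∈ ℤ_15 and a ∈ I: r·a ∈ I? Yes

Yes, I is an ideal of ℤ_15


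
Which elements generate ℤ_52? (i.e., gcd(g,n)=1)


g generates ℤ_n iff gcd(g,n) = 1
Prime factors of 52: 2, 13
Generators are g ∈ {1,...,51} not divisible by any of these primes.
Generators: {1, 3, 5, 7, 9, 11, 15, 17, 19, 21, 23, 25, 27, 29, 31, 33, 35, 37, 41, 43, 45, 47, 49, 51}
Number of generators = φ(52) = 24

Generators of ℤ_52 = {1, 3, 5, 7, 9, 11, 15, 17, 19, 21, 23, 25, 27, 29, 31, 33, 35, 37, 41, 43, 45, 47, 49, 51}


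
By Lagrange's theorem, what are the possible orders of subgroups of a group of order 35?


Lagrange's theorem: |H| divides |G|
|G| = 35
Divisors of 35: 1, 5, 7, 35

Possible subgroup orders: {1, 5, 7, 35}


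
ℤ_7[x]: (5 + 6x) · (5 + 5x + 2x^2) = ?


Expand and collect like terms; reduce coefficients mod 7:
x^0: 5·5 = 25 ≡ 4 (mod 7)
x^1: 5·5 + 6·5 = 55 ≡ 6 (mod 7)
x^2: 5·2 + 6·5 = 40 ≡ 5 (mod 7)
x^3: 6·2 = 12 ≡ 5 (mod 7)
Result: 4 + 6x + 5x^2 + 5x^3

f · g = 4 + 6x + 5x^2 + 5x^3


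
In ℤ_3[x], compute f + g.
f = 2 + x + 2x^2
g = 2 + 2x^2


Add coefficients mod 3:
x^0: 2 + 2 = 1 (mod 3)
x^1: 1 + 0 = 1 (mod 3)
x^2: 2 + 2 = 1 (mod 3)
Result: 1 + x + x^2

f + g = 1 + x + x^2


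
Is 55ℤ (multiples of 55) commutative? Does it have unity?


55ℤ is a commutative ring under +,× but has no multiplicative identity (1 ∉ 55ℤ); it has no zero divisors, but without unity it is not an integral domain
Commutative: Yes
Integral domain: No
Has unity: No

55ℤ (multiples of 55): Commutative=Yes, Unity=No


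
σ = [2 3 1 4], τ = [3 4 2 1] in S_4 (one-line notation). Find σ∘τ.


σ∘τ: apply τ first, then σ
1 →τ 3 →σ 1
2 →τ 4 →σ 4
3 →τ 2 →σ 3
4 →τ 1 →σ 2

σ∘τ = [1 4 3 2]


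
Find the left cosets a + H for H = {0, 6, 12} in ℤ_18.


H = {0, 6, 12}, |H| = 3
Number of cosets = |G|/|H| = 18/3 = 6
0 + H = {0, 6, 12}
1 + H = {1, 7, 13}
2 + H = {2, 8, 14}
3 + H = {3, 9, 15}
4 + H = {4, 10, 16}
5 + H = {5, 11, 17}

Cosets: 0+H={0,6,12}; 1+H={1,7,13}; 2+H={2,8,14}; 3+H={3,9,15}; 4+H={4,10,16}; 5+H={5,11,17}


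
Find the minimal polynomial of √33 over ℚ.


√33 satisfies x² - 33 = 0, irreducible over ℚ since 33 is squarefree

Minimal polynomial: x² - 33


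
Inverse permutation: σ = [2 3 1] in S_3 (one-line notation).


To find σ⁻¹, swap domain and range:
σ(1) = 2 → σ⁻¹(2) = 1
σ(2) = 3 → σ⁻¹(3) = 2
σ(3) = 1 → σ⁻¹(1) = 3

σ⁻¹ = [3 1 2]


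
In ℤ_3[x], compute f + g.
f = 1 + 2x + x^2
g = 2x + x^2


Add coefficients mod 3:
x^0: 1 + 0 = 1 (mod 3)
x^1: 2 + 2 = 1 (mod 3)
x^2: 1 + 1 = 2 (mod 3)
Result: 1 + x + 2x^2

f + g = 1 + x + 2x^2


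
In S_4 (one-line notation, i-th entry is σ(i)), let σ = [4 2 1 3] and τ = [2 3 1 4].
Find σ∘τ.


σ∘τ: apply τ first, then σ
1 →τ 2 →σ 2
2 →τ 3 →σ 1
3 →τ 1 →σ 4
4 →τ 4 →σ 3

σ∘τ = [2 1 4 3]


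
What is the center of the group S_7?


Z(G) = {g ∈ G | gx = xg for all x ∈ G}
S_n is non-abelian for n ≥ 3; Z(S_7) is trivial

Z(S_7) = {e}


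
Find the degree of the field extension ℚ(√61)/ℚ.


√61 has minimal polynomial x² - 61 (irreducible over ℚ since 61 is squarefree)

[ℚ(√61)/ℚ] = 2


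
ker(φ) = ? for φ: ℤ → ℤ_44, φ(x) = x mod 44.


Kernel = preimage of identity
ker(φ) = {x ∈ ℤ : x ≡ 0 (mod 44)} = 44ℤ = {0, ±44, ±88, ...}

ker(φ) = 44ℤ


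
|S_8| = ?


|S_n| = n! (number of permutations of n symbols)
|S_8| = 8! = 40320

|S_8| = 40320


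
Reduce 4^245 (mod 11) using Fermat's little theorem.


Fermat's little theorem: if p is prime and gcd(a,p)=1, then a^(p-1) ≡ 1 (mod p)
p = 11 is prime, gcd(4,11) = 1
Reduce exponent: 245 mod 10 = 5
So 4^245 ≡ 4^5 (mod 11)
4^5 mod 11 = 1

4^245 ≡ 1 (mod 11)


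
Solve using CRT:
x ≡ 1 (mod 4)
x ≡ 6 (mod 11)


m₁ = 4, m₂ = 11, gcd = 1, so CRT applies. M = m₁·m₂ = 44
Let M₁ = M/m₁ = 11, M₂ = M/m₂ = 4
Find y₁ ≡ M₁⁻¹ (mod m₁): 11⁻¹ ≡ 3 (mod 4)
Find y₂ ≡ M₂⁻¹ (mod m₂): 4⁻¹ ≡ 3 (mod 11)
x = a₁·M₁·y₁ + a₂·M₂·y₂ = 1·11·3 + 6·4·3 = 105
Reduce mod 44: x ≡ 17
Check: 17 mod 4 = 1 ✓, 17 mod 11 = 6 ✓

x ≡ 17 (mod 44)


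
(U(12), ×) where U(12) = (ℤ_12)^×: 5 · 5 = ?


Operation: multiplication mod 12
5 · 5 = (a × b) mod 12 with a = 5, b = 5

5 · 5 = 1


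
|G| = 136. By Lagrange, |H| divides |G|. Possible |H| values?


Lagrange's theorem: |H| divides |G|
|G| = 136
Divisors of 136: 1, 2, 4, 8, 17, 34, 68, 136

Possible subgroup orders: {1, 2, 4, 8, 17, 34, 68, 136}


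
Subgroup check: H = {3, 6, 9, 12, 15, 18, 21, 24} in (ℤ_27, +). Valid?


Subgroup test for H = {3, 6, 9, 12, 15, 18, 21, 24} in (ℤ_27, +):
(1) 0 ∈ H? No
(2) Closure: for all a,b ∈ H, (a+b) mod 27 ∈ H? No  [counterexample: 3 + 24 = 0 ∉ H]
(3) Inverses: for all a ∈ H, -a mod 27 ∈ H? Yes

No, H is not a subgroup of ℤ_27


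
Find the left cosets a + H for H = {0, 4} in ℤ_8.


H = {0, 4}, |H| = 2
Number of cosets = |G|/|H| = 8/2 = 4
0 + H = {0, 4}
1 + H = {1, 5}
2 + H = {2, 6}
3 + H = {3, 7}

Cosets: 0+H={0,4}; 1+H={1,5}; 2+H={2,6}; 3+H={3,7}


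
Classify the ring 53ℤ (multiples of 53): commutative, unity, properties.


53ℤ is a commutative ring under +,× but has no multiplicative identity (1 ∉ 53ℤ); it has no zero divisors, but without unity it is not an integral domain
Commutative: Yes
Integral domain: No
Has unity: No

53ℤ (multiples of 53): Commutative=Yes, Unity=No


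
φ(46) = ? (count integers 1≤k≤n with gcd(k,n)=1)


Factor n: 46 = 2 × 23
φ(n) = n · ∏(1 - 1/p) over distinct primes p | n
φ(46) = 46 · (1 - 1/2) · (1 - 1/23) = 22

φ(46) = 22


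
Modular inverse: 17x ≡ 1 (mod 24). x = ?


Use the extended Euclidean algorithm to write 1 = 17·s + 24·t; then s mod 24 is the inverse.
Euclidean algorithm:
  17 = 0·24 + 17
  24 = 1·17 + 7
  17 = 2·7 + 3
  7 = 2·3 + 1
  3 = 3·1 + 0
gcd(17,24) = 1
Back-substitution gives: 17·(-7) + 24·(5) = 1
So 17⁻¹ ≡ -7 ≡ 17 (mod 24)
Check: 17 × 17 = 289 ≡ 1 (mod 24) ✓

17⁻¹ ≡ 17 (mod 24)


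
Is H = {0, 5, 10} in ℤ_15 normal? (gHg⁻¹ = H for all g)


H = {0, 5, 10} in ℤ_15
ℤ_15 is abelian; every subgroup of an abelian group is normal

Yes, normal subgroup


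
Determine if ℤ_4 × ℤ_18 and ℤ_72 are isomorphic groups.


Comparing ℤ_4 × ℤ_18 and ℤ_72:
gcd(4,18) = 2 ≠ 1. Max element order in ℤ_4×ℤ_18 is lcm(4,18) = 36 < 72, so it has no element of order 72

No, ℤ_4 × ℤ_18 ≇ ℤ_72


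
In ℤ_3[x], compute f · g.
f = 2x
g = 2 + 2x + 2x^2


Expand and collect like terms; reduce coefficients mod 3:
x^0: 0·2 = 0 ≡ 0 (mod 3)
x^1: 0·2 + 2·2 = 4 ≡ 1 (mod 3)
x^2: 0·2 + 2·2 = 4 ≡ 1 (mod 3)
x^3: 2·2 = 4 ≡ 1 (mod 3)
Result: x + x^2 + x^3

f · g = x + x^2 + x^3


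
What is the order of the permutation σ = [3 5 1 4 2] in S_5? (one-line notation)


Cycle decomposition: (1 3) (2 5)
Cycle lengths: 2, 2
Order = lcm(2, 2) = 2

ord(σ) = 2


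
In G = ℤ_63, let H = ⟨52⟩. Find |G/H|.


|⟨52⟩| = n / gcd(52, 63) = 63 / 1 = 63
H is normal (ℤ_63 is abelian).
|G/H| = |G| / |H| = 63 / 63 = 1

|G/H| = 1


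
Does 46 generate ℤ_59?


g generates ℤ_n iff gcd(g, n) = 1
gcd(46, 59) = 1
Since gcd = 1, 46 is a generator.

Yes, 46 generates ℤ_59


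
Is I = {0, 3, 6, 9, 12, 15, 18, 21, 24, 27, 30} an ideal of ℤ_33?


Check ideal conditions for I = {0, 3, 6, 9, 12, 15, 18, 21, 24, 27, 30} in ℤ_33:
(1) I is an additive subgroup? Yes
(2) For r ∈ ℤ_33 and a ∈ I: r·a ∈ I? Yes

Yes, I is an ideal of ℤ_33


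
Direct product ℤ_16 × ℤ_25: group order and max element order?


|ℤ_16 × ℤ_25| = 16 × 25 = 400
Max element order = lcm(16,25) = 400
Cyclic? Yes (gcd=1)

|ℤ_16×ℤ_25| = 400, max element order = 400


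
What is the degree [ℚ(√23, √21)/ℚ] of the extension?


[ℚ(√23,√21):ℚ] = [ℚ(√23,√21):ℚ(√23)]·[ℚ(√23):ℚ] = 2·2 = 4

[ℚ(√23, √21)/ℚ] = 4


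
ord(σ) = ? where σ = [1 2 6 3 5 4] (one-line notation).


Cycle decomposition: (3 6 4)
Cycle lengths: 3
Order = lcm(3) = 3

ord(σ) = 3


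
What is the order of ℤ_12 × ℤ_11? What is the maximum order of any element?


|ℤ_12 × ℤ_11| = 12 × 11 = 132
Max element order = lcm(12,11) = 132
Cyclic? Yes (gcd=1)

|ℤ_12×ℤ_11| = 132, max element order = 132


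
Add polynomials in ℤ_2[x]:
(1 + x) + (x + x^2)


Add coefficients mod 2:
x^0: 1 + 0 = 1 (mod 2)
x^1: 1 + 1 = 0 (mod 2)
x^2: 0 + 1 = 1 (mod 2)
Result: 1 + x^2

f + g = 1 + x^2


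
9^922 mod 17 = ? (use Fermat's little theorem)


Fermat's little theorem: if p is prime and gcd(a,p)=1, then a^(p-1) ≡ 1 (mod p)
p = 17 is prime, gcd(9,17) = 1
Reduce exponent: 922 mod 16 = 10
So 9^922 ≡ 9^10 (mod 17)
9^10 mod 17 = 13

9^922 ≡ 13 (mod 17)


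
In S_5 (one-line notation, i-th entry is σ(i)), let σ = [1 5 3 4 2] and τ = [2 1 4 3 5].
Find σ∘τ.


σ∘τ: apply τ first, then σ
1 →τ 2 →σ 5
2 →τ 1 →σ 1
3 →τ 4 →σ 4
4 →τ 3 →σ 3
5 →τ 5 →σ 2

σ∘τ = [5 1 4 3 2]


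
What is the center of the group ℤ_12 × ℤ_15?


Z(G) = {g ∈ G | gx = xg for all x ∈ G}
Direct product of abelian groups is abelian, so Z(G) = G

Z(ℤ_12 × ℤ_15) = ℤ_12 × ℤ_15


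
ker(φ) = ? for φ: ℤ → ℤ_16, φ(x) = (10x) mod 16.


Kernel = preimage of identity
ker(φ) = {x ∈ ℤ : 10x ≡ 0 (mod 16)}. gcd(10,16) = 2, so 10x ≡ 0 (mod 16) ⟺ x ≡ 0 (mod 16/2 = 8). Hence ker(φ) = 8ℤ

ker(φ) = 8ℤ


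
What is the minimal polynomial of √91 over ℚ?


√91 satisfies x² - 91 = 0, irreducible over ℚ since 91 is squarefree

Minimal polynomial: x² - 91


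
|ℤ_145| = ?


ℤ_n has n elements.

|ℤ_145| = 145


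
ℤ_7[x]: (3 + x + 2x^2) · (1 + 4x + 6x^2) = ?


Expand and collect like terms; reduce coefficients mod 7:
x^0: 3·1 = 3 ≡ 3 (mod 7)
x^1: 3·4 + 1·1 = 13 ≡ 6 (mod 7)
x^2: 3·6 + 1·4 + 2·1 = 24 ≡ 3 (mod 7)
x^3: 1·6 + 2·4 = 14 ≡ 0 (mod 7)
x^4: 2·6 = 12 ≡ 5 (mod 7)
Result: 3 + 6x + 3x^2 + 5x^4

f · g = 3 + 6x + 3x^2 + 5x^4


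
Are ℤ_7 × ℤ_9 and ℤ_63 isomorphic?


Comparing ℤ_7 × ℤ_9 and ℤ_63:
gcd(7,9) = 1, so ℤ_7 × ℤ_9 ≅ ℤ_63 (CRT)

Yes, ℤ_7 × ℤ_9 ≅ ℤ_63


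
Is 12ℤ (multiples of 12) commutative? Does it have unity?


12ℤ is a commutative ring under +,× but has no multiplicative identity (1 ∉ 12ℤ); it has no zero divisors, but without unity it is not an integral domain
Commutative: Yes
Integral domain: No
Has unity: No

12ℤ (multiples of 12): Commutative=Yes, Unity=No


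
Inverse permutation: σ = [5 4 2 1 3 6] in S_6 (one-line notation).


To find σ⁻¹, swap domain and range:
σ(1) = 5 → σ⁻¹(5) = 1
σ(2) = 4 → σ⁻¹(4) = 2
σ(3) = 2 → σ⁻¹(2) = 3
σ(4) = 1 → σ⁻¹(1) = 4
σ(5) = 3 → σ⁻¹(3) = 5
σ(6) = 6 → σ⁻¹(6) = 6

σ⁻¹ = [4 3 5 2 1 6]


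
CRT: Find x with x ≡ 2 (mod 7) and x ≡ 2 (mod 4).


m₁ = 7, m₂ = 4, gcd = 1, so CRT applies. M = m₁·m₂ = 28
Let M₁ = M/m₁ = 4, M₂ = M/m₂ = 7
Find y₁ ≡ M₁⁻¹ (mod m₁): 4⁻¹ ≡ 2 (mod 7)
Find y₂ ≡ M₂⁻¹ (mod m₂): 7⁻¹ ≡ 3 (mod 4)
x = a₁·M₁·y₁ + a₂·M₂·y₂ = 2·4·2 + 2·7·3 = 58
Reduce mod 28: x ≡ 2
Check: 2 mod 7 = 2 ✓, 2 mod 4 = 2 ✓

x ≡ 2 (mod 28)


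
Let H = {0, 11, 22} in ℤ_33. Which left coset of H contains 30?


30 + H = {30 + h (mod 33) : h ∈ H}
30+0=30, 30+11=8, 30+22=19
30 + H = {8, 19, 30} = 8 + H

30 + H = {8, 19, 30}


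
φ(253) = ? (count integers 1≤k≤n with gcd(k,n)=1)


Factor n: 253 = 11 × 23
φ(n) = n · ∏(1 - 1/p) over distinct primes p | n
φ(253) = 253 · (1 - 1/11) · (1 - 1/23) = 220

φ(253) = 220


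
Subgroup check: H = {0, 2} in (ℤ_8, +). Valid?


Subgroup test for H = {0, 2} in (ℤ_8, +):
(1) 0 ∈ H? Yes
(2) Closure: for all a,b ∈ H, (a+b) mod 8 ∈ H? No  [counterexample: 2 + 2 = 4 ∉ H]
(3) Inverses: for all a ∈ H, -a mod 8 ∈ H? No

No, H is not a subgroup of ℤ_8


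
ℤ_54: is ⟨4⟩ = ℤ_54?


g generates ℤ_n iff gcd(g, n) = 1
gcd(4, 54) = 2
Since gcd = 2 ≠ 1, ⟨4⟩ has order 27 < 54, so 4 is not a generator.

No, 4 does not generate ℤ_54


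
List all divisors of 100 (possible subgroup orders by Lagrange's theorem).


Lagrange's theorem: |H| divides |G|
|G| = 100
Divisors of 100: 1, 2, 4, 5, 10, 20, 25, 50, 100

Possible subgroup orders: {1, 2, 4, 5, 10, 20, 25, 50, 100}


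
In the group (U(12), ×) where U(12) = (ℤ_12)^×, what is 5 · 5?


Operation: multiplication mod 12
5 · 5 = (a × b) mod 12 with a = 5, b = 5

5 · 5 = 1


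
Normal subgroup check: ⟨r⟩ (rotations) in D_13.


H = ⟨r⟩ (rotations) in D_13
The rotation subgroup ⟨r⟩ has index 2 in D_13, so it is normal

Yes, normal subgroup


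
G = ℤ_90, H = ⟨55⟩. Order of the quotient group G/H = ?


|⟨55⟩| = n / gcd(55, 90) = 90 / 5 = 18
H is normal (ℤ_90 is abelian).
|G/H| = |G| / |H| = 90 / 18 = 5

|G/H| = 5


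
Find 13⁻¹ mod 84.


Use the extended Euclidean algorithm to write 1 = 13·s + 84·t; then s mod 84 is the inverse.
Euclidean algorithm:
  13 = 0·84 + 13
  84 = 6·13 + 6
  13 = 2·6 + 1
  6 = 6·1 + 0
gcd(13,84) = 1
Back-substitution gives: 13·(13) + 84·(-2) = 1
So 13⁻¹ ≡ 13 ≡ 13 (mod 84)
Check: 13 × 13 = 169 ≡ 1 (mod 84) ✓

13⁻¹ ≡ 13 (mod 84)


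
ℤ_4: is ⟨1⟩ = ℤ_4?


g generates ℤ_n iff gcd(g, n) = 1
gcd(1, 4) = 1
Since gcd = 1, 1 is a generator.

Yes, 1 generates ℤ_4


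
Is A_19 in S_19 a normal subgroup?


H = A_19 in S_19
A_19 has index 2 in S_19, and every subgroup of index 2 is normal

Yes, normal subgroup


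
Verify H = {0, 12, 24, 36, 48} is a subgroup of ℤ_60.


Subgroup test for H = {0, 12, 24, 36, 48} in (ℤ_60, +):
(1) 0 ∈ H? Yes
(2) Closure: for all a,b ∈ H, (a+b) mod 60 ∈ H? Yes
(3) Inverses: for all a ∈ H, -a mod 60 ∈ H? Yes

Yes, H is a subgroup of ℤ_60


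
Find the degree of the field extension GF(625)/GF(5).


GF(625) = GF(5^4), so the extension degree is 4

[GF(625)/GF(5)] = 4


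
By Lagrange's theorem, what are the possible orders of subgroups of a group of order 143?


Lagrange's theorem: |H| divides |G|
|G| = 143
Divisors of 143: 1, 11, 13, 143

Possible subgroup orders: {1, 11, 13, 143}


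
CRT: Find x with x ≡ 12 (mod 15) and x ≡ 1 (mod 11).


m₁ = 15, m₂ = 11, gcd = 1, so CRT applies. M = m₁·m₂ = 165
Let M₁ = M/m₁ = 11, M₂ = M/m₂ = 15
Find y₁ ≡ M₁⁻¹ (mod m₁): 11⁻¹ ≡ 11 (mod 15)
Find y₂ ≡ M₂⁻¹ (mod m₂): 15⁻¹ ≡ 3 (mod 11)
x = a₁·M₁·y₁ + a₂·M₂·y₂ = 12·11·11 + 1·15·3 = 1497
Reduce mod 165: x ≡ 12
Check: 12 mod 15 = 12 ✓, 12 mod 11 = 1 ✓

x ≡ 12 (mod 165)


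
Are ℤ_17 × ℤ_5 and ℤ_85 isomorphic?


Comparing ℤ_17 × ℤ_5 and ℤ_85:
gcd(17,5) = 1, so ℤ_17 × ℤ_5 ≅ ℤ_85 (CRT)

Yes, ℤ_17 × ℤ_5 ≅ ℤ_85


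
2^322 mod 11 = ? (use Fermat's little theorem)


Fermat's little theorem: if p is prime and gcd(a,p)=1, then a^(p-1) ≡ 1 (mod p)
p = 11 is prime, gcd(2,11) = 1
Reduce exponent: 322 mod 10 = 2
So 2^322 ≡ 2^2 (mod 11)
2^2 mod 11 = 4

2^322 ≡ 4 (mod 11)


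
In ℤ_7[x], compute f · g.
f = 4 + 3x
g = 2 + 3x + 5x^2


Expand and collect like terms; reduce coefficients mod 7:
x^0: 4·2 = 8 ≡ 1 (mod 7)
x^1: 4·3 + 3·2 = 18 ≡ 4 (mod 7)
x^2: 4·5 + 3·3 = 29 ≡ 1 (mod 7)
x^3: 3·5 = 15 ≡ 1 (mod 7)
Result: 1 + 4x + x^2 + x^3

f · g = 1 + 4x + x^2 + x^3


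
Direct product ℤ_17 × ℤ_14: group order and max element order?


|ℤ_17 × ℤ_14| = 17 × 14 = 238
Max element order = lcm(17,14) = 238
Cyclic? Yes (gcd=1)

|ℤ_17×ℤ_14| = 238, max element order = 238


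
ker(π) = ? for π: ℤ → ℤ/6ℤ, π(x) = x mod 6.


Kernel = preimage of identity
ker(π) = multiples of 6 = 6ℤ

ker(π) = 6ℤ


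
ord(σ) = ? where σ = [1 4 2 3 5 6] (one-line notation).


Cycle decomposition: (2 4 3)
Cycle lengths: 3
Order = lcm(3) = 3

ord(σ) = 3


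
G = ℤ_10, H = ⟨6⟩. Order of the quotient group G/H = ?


|⟨6⟩| = n / gcd(6, 10) = 10 / 2 = 5
H is normal (ℤ_10 is abelian).
|G/H| = |G| / |H| = 10 / 5 = 2

|G/H| = 2


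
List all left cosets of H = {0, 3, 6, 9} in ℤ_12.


H = {0, 3, 6, 9}, |H| = 4
Number of cosets = |G|/|H| = 12/4 = 3
0 + H = {0, 3, 6, 9}
1 + H = {1, 4, 7, 10}
2 + H = {2, 5, 8, 11}

Cosets: 0+H={0,3,6,9}; 1+H={1,4,7,10}; 2+H={2,5,8,11}


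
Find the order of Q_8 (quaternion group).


Q_8 = {±1, ±i, ±j, ±k}
|Q_8| = 8

|Q_8 (quaternion group)| = 8


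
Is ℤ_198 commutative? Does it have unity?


ℤ_198 is a commutative ring with unity 1; 198 = 2×99 is composite, so 2·99 ≡ 0 gives zero divisors (not an integral domain)
Commutative: Yes
Integral domain: No
Has unity: Yes

ℤ_198: Commutative=Yes, Unity=Yes


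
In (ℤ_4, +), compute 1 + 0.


Operation: addition mod 4
1 + 0 = (a + b) mod 4 with a = 1, b = 0

1 + 0 = 1


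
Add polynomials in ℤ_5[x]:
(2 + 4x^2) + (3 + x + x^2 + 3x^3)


Add coefficients mod 5:
x^0: 2 + 3 = 0 (mod 5)
x^1: 0 + 1 = 1 (mod 5)
x^2: 4 + 1 = 0 (mod 5)
x^3: 0 + 3 = 3 (mod 5)
Result: x + 3x^3

f + g = x + 3x^3


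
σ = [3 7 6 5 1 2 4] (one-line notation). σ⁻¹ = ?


To find σ⁻¹, swap domain and range:
σ(1) = 3 → σ⁻¹(3) = 1
σ(2) = 7 → σ⁻¹(7) = 2
σ(3) = 6 → σ⁻¹(6) = 3
σ(4) = 5 → σ⁻¹(5) = 4
σ(5) = 1 → σ⁻¹(1) = 5
σ(6) = 2 → σ⁻¹(2) = 6
σ(7) = 4 → σ⁻¹(4) = 7

σ⁻¹ = [5 6 1 7 4 3 2]


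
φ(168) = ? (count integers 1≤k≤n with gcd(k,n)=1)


Factor n: 168 = 2^3 × 3 × 7
φ(n) = n · ∏(1 - 1/p) over distinct primes p | n
φ(168) = 168 · (1 - 1/2) · (1 - 1/3) · (1 - 1/7) = 48

φ(168) = 48


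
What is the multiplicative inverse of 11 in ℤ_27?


Use the extended Euclidean algorithm to write 1 = 11·s + 27·t; then s mod 27 is the inverse.
Euclidean algorithm:
  11 = 0·27 + 11
  27 = 2·11 + 5
  11 = 2·5 + 1
  5 = 5·1 + 0
gcd(11,27) = 1
Back-substitution gives: 11·(5) + 27·(-2) = 1
So 11⁻¹ ≡ 5 ≡ 5 (mod 27)
Check: 11 × 5 = 55 ≡ 1 (mod 27) ✓

11⁻¹ ≡ 5 (mod 27)


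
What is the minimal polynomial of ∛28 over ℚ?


∛28 satisfies x³ - 28 = 0, irreducible over ℚ (no rational root; 28 is not a perfect cube)

Minimal polynomial: x³ - 28


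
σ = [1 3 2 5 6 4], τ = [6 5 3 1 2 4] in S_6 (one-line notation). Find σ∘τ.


σ∘τ: apply τ first, then σ
1 →τ 6 →σ 4
2 →τ 5 →σ 6
3 →τ 3 →σ 2
4 →τ 1 →σ 1
5 →τ 2 →σ 3
6 →τ 4 →σ 5

σ∘τ = [4 6 2 1 3 5]


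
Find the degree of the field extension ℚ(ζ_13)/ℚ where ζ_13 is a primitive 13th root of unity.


[ℚ(ζ_n):ℚ] = deg Φ_n(x) = φ(n). Here φ(13) = 12

[ℚ(ζ_13)/ℚ where ζ_13 is a primitive 13th root of unity] = 12


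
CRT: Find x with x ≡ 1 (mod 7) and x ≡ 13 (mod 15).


m₁ = 7, m₂ = 15, gcd = 1, so CRT applies. M = m₁·m₂ = 105
Let M₁ = M/m₁ = 15, M₂ = M/m₂ = 7
Find y₁ ≡ M₁⁻¹ (mod m₁): 15⁻¹ ≡ 1 (mod 7)
Find y₂ ≡ M₂⁻¹ (mod m₂): 7⁻¹ ≡ 13 (mod 15)
x = a₁·M₁·y₁ + a₂·M₂·y₂ = 1·15·1 + 13·7·13 = 1198
Reduce mod 105: x ≡ 43
Check: 43 mod 7 = 1 ✓, 43 mod 15 = 13 ✓

x ≡ 43 (mod 105)


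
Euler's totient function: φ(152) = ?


Factor n: 152 = 2^3 × 19
φ(n) = n · ∏(1 - 1/p) over distinct primes p | n
φ(152) = 152 · (1 - 1/2) · (1 - 1/19) = 72

φ(152) = 72


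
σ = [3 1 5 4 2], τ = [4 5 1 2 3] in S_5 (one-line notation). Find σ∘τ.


σ∘τ: apply τ first, then σ
1 →τ 4 →σ 4
2 →τ 5 →σ 2
3 →τ 1 →σ 3
4 →τ 2 →σ 1
5 →τ 3 →σ 5

σ∘τ = [4 2 3 1 5]


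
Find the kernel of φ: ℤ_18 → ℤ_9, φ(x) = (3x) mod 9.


Kernel = preimage of identity
ker(φ) = {x ∈ ℤ_18 : 3x ≡ 0 (mod 9)}. Since 9 | 18, φ is well-defined. The kernel is the cyclic subgroup ⟨3⟩ of ℤ_18 (order 6), i.e. {0, 3, 6, 9, 12, 15}

ker(φ) = {0, 3, 6, 9, 12, 15}


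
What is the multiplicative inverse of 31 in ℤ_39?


Use the extended Euclidean algorithm to write 1 = 31·s + 39·t; then s mod 39 is the inverse.
Euclidean algorithm:
  31 = 0·39 + 31
  39 = 1·31 + 8
  31 = 3·8 + 7
  8 = 1·7 + 1
  7 = 7·1 + 0
gcd(31,39) = 1
Back-substitution gives: 31·(-5) + 39·(4) = 1
So 31⁻¹ ≡ -5 ≡ 34 (mod 39)
Check: 31 × 34 = 1054 ≡ 1 (mod 39) ✓

31⁻¹ ≡ 34 (mod 39)


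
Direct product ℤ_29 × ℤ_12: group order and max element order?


|ℤ_29 × ℤ_12| = 29 × 12 = 348
Max element order = lcm(29,12) = 348
Cyclic? Yes (gcd=1)

|ℤ_29×ℤ_12| = 348, max element order = 348


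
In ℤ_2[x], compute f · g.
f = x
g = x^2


Expand and collect like terms; reduce coefficients mod 2:
x^0: 0·0 = 0 ≡ 0 (mod 2)
x^1: 0·0 + 1·0 = 0 ≡ 0 (mod 2)
x^2: 0·1 + 1·0 = 0 ≡ 0 (mod 2)
x^3: 1·1 = 1 ≡ 1 (mod 2)
Result: x^3

f · g = x^3


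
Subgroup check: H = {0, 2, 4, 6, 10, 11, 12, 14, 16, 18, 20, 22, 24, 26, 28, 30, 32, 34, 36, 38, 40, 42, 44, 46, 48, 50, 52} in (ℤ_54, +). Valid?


Subgroup test for H = {0, 2, 4, 6, 10, 11, 12, 14, 16, 18, 20, 22, 24, 26, 28, 30, 32, 34, 36, 38, 40, 42, 44, 46, 48, 50, 52} in (ℤ_54, +):
(1) 0 ∈ H? Yes
(2) Closure: for all a,b ∈ H, (a+b) mod 54 ∈ H? No  [counterexample: 2 + 6 = 8 ∉ H]
(3) Inverses: for all a ∈ H, -a mod 54 ∈ H? No

No, H is not a subgroup of ℤ_54


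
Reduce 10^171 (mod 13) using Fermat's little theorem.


Fermat's little theorem: if p is prime and gcd(a,p)=1, then a^(p-1) ≡ 1 (mod p)
p = 13 is prime, gcd(10,13) = 1
Reduce exponent: 171 mod 12 = 3
So 10^171 ≡ 10^3 (mod 13)
10^3 mod 13 = 12

10^171 ≡ 12 (mod 13)


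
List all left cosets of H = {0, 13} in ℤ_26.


H = {0, 13}, |H| = 2
Number of cosets = |G|/|H| = 26/2 = 13
0 + H = {0, 13}
1 + H = {1, 14}
2 + H = {2, 15}
3 + H = {3, 16}
4 + H = {4, 17}
5 + H = {5, 18}
6 + H = {6, 19}
7 + H = {7, 20}
8 + H = {8, 21}
9 + H = {9, 22}
10 + H = {10, 23}
11 + H = {11, 24}
12 + H = {12, 25}

Cosets: 0+H={0,13}; 1+H={1,14}; 2+H={2,15}; 3+H={3,16}; 4+H={4,17}; 5+H={5,18}; 6+H={6,19}; 7+H={7,20}; 8+H={8,21}; 9+H={9,22}; 10+H={10,23}; 11+H={11,24}; 12+H={12,25}


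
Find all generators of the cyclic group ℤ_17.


g generates ℤ_n iff gcd(g,n) = 1
Prime factors of 17: 17
Generators are g ∈ {1,...,16} not divisible by any of these primes.
Generators: {1, 2, 3, 4, 5, 6, 7, 8, 9, 10, 11, 12, 13, 14, 15, 16}
Number of generators = φ(17) = 16

Generators of ℤ_17 = {1, 2, 3, 4, 5, 6, 7, 8, 9, 10, 11, 12, 13, 14, 15, 16}


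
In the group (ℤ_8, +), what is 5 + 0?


Operation: addition mod 8
5 + 0 = (a + b) mod 8 with a = 5, b = 0

5 + 0 = 5


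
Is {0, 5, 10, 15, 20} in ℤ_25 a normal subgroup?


H = {0, 5, 10, 15, 20} in ℤ_25
ℤ_25 is abelian; every subgroup of an abelian group is normal

Yes, normal subgroup


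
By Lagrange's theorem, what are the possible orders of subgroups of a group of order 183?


Lagrange's theorem: |H| divides |G|
|G| = 183
Divisors of 183: 1, 3, 61, 183

Possible subgroup orders: {1, 3, 61, 183}


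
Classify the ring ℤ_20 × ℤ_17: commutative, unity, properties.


Direct product ring; commutative with unity (1,1); but (1,0)·(0,1) = (0,0) gives zero divisors, so not an integral domain
Commutative: Yes
Integral domain: No
Has unity: Yes

ℤ_20 × ℤ_17: Commutative=Yes, Unity=Yes


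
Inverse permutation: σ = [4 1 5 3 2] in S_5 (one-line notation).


To find σ⁻¹, swap domain and range:
σ(1) = 4 → σ⁻¹(4) = 1
σ(2) = 1 → σ⁻¹(1) = 2
σ(3) = 5 → σ⁻¹(5) = 3
σ(4) = 3 → σ⁻¹(3) = 4
σ(5) = 2 → σ⁻¹(2) = 5

σ⁻¹ = [2 5 4 1 3]


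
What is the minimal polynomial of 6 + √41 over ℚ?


Let α = 6 + √41. Then α - 6 = √41, so (α - 6)² = 41, giving α² - 12α - 5 = 0. Degree 2 and α ∉ ℚ, so this is the minimal polynomial.

Minimal polynomial: x² - 12x - 5


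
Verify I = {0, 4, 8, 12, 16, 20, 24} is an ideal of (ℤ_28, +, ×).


Check ideal conditions for I = {0, 4, 8, 12, 16, 20, 24} in ℤ_28:
(1) I is an additive subgroup? Yes
(2) For r ∈ ℤ_28 and a ∈ I: r·a ∈ I? Yes

Yes, I is an ideal of ℤ_28


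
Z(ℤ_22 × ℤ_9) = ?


Z(G) = {g ∈ G | gx = xg for all x ∈ G}
Direct product of abelian groups is abelian, so Z(G) = G

Z(ℤ_22 × ℤ_9) = ℤ_22 × ℤ_9


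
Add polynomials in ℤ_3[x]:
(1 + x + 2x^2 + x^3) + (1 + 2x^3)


Add coefficients mod 3:
x^0: 1 + 1 = 2 (mod 3)
x^1: 1 + 0 = 1 (mod 3)
x^2: 2 + 0 = 2 (mod 3)
x^3: 1 + 2 = 0 (mod 3)
Result: 2 + x + 2x^2

f + g = 2 + x + 2x^2


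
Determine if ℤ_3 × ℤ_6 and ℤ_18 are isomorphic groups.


Comparing ℤ_3 × ℤ_6 and ℤ_18:
gcd(3,6) = 3 ≠ 1. Max element order in ℤ_3×ℤ_6 is lcm(3,6) = 6 < 18, so it has no element of order 18

No, ℤ_3 × ℤ_6 ≇ ℤ_18


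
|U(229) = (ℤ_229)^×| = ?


U(n) is the group of units mod n; |U(n)| = φ(n)
|U(229)| = φ(229) = 228

|U(229) = (ℤ_229)^×| = 228


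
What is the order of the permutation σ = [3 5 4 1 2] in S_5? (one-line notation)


Cycle decomposition: (1 3 4) (2 5)
Cycle lengths: 3, 2
Order = lcm(3, 2) = 6

ord(σ) = 6


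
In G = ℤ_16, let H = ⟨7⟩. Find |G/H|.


|⟨7⟩| = n / gcd(7, 16) = 16 / 1 = 16
H is normal (ℤ_16 is abelian).
|G/H| = |G| / |H| = 16 / 16 = 1

|G/H| = 1


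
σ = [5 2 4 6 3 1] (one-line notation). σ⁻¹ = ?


To find σ⁻¹, swap domain and range:
σ(1) = 5 → σ⁻¹(5) = 1
σ(2) = 2 → σ⁻¹(2) = 2
σ(3) = 4 → σ⁻¹(4) = 3
σ(4) = 6 → σ⁻¹(6) = 4
σ(5) = 3 → σ⁻¹(3) = 5
σ(6) = 1 → σ⁻¹(1) = 6

σ⁻¹ = [6 2 5 3 1 4]


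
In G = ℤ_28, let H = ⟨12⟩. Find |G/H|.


|⟨12⟩| = n / gcd(12, 28) = 28 / 4 = 7
H is normal (ℤ_28 is abelian).
|G/H| = |G| / |H| = 28 / 7 = 4

|G/H| = 4


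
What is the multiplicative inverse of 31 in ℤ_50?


Use the extended Euclidean algorithm to write 1 = 31·s + 50·t; then s mod 50 is the inverse.
Euclidean algorithm:
  31 = 0·50 + 31
  50 = 1·31 + 19
  31 = 1·19 + 12
  19 = 1·12 + 7
  12 = 1·7 + 5
  7 = 1·5 + 2
  5 = 2·2 + 1
  2 = 2·1 + 0
gcd(31,50) = 1
Back-substitution gives: 31·(21) + 50·(-13) = 1
So 31⁻¹ ≡ 21 ≡ 21 (mod 50)
Check: 31 × 21 = 651 ≡ 1 (mod 50) ✓

31⁻¹ ≡ 21 (mod 50)


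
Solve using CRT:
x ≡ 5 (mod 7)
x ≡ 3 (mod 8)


m₁ = 7, m₂ = 8, gcd = 1, so CRT applies. M = m₁·m₂ = 56
Let M₁ = M/m₁ = 8, M₂ = M/m₂ = 7
Find y₁ ≡ M₁⁻¹ (mod m₁): 8⁻¹ ≡ 1 (mod 7)
Find y₂ ≡ M₂⁻¹ (mod m₂): 7⁻¹ ≡ 7 (mod 8)
x = a₁·M₁·y₁ + a₂·M₂·y₂ = 5·8·1 + 3·7·7 = 187
Reduce mod 56: x ≡ 19
Check: 19 mod 7 = 5 ✓, 19 mod 8 = 3 ✓

x ≡ 19 (mod 56)


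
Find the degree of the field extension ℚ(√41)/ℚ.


√41 has minimal polynomial x² - 41 (irreducible over ℚ since 41 is squarefree)

[ℚ(√41)/ℚ] = 2


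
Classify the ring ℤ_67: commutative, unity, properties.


ℤ_67 is a commutative ring with unity 1; 67 is prime, so ℤ_67 is a field (hence an integral domain)
Commutative: Yes
Integral domain: Yes
Has unity: Yes

ℤ_67: Commutative=Yes, Unity=Yes


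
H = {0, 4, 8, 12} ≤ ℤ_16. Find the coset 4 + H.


4 + H = {4 + h (mod 16) : h ∈ H}
4+0=4, 4+4=8, 4+8=12, 4+12=0
4 + H = {0, 4, 8, 12} = 0 + H

4 + H = {0, 4, 8, 12}


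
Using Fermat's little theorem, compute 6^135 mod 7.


Fermat's little theorem: if p is prime and gcd(a,p)=1, then a^(p-1) ≡ 1 (mod p)
p = 7 is prime, gcd(6,7) = 1
Reduce exponent: 135 mod 6 = 3
So 6^135 ≡ 6^3 (mod 7)
6^3 mod 7 = 6

6^135 ≡ 6 (mod 7)


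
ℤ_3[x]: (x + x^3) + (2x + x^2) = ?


Add coefficients mod 3:
x^0: 0 + 0 = 0 (mod 3)
x^1: 1 + 2 = 0 (mod 3)
x^2: 0 + 1 = 1 (mod 3)
x^3: 1 + 0 = 1 (mod 3)
Result: x^2 + x^3

f + g = x^2 + x^3


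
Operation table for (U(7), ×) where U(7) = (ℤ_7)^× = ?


Elements: {1, 2, 3, 4, 5, 6}
Operation: multiplication mod 7
Entry (a, b) = (a × b) mod 7

Cayley table:
  | 1 | 2 | 3 | 4 | 5 | 6
1 | 1 | 2 | 3 | 4 | 5 | 6
2 | 2 | 4 | 6 | 1 | 3 | 5
3 | 3 | 6 | 2 | 5 | 1 | 4
4 | 4 | 1 | 5 | 2 | 6 | 3
5 | 5 | 3 | 1 | 6 | 4 | 2
6 | 6 | 5 | 4 | 3 | 2 | 1
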